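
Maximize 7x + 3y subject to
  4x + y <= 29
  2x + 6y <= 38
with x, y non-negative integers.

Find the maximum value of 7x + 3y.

54

(x,y)=(6,4) is feasible, giving 54.
(x,y)=(6,3) is feasible, giving 51.
(x,y)=(5,4) is feasible, giving 47.
Maximum is 54 at (x,y)=(6,4).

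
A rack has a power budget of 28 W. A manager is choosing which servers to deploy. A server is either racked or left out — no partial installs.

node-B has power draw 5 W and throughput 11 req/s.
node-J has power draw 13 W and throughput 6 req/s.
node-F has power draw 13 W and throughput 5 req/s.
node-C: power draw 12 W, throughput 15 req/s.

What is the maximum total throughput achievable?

node-F + node-C: power draw 13 + 12 = 25 ≤ 28, throughput 5 + 15 = 20.
node-B + node-C: power draw 5 + 12 = 17 ≤ 28, throughput 11 + 15 = 26.
node-J + node-C: power draw 13 + 12 = 25 ≤ 28, throughput 6 + 15 = 21.
Best is node-B and node-C with total throughput 26.

26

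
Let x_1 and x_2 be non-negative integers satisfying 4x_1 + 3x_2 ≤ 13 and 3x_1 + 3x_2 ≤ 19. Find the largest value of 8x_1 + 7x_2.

29

The continuous relaxation peaks at (0, 4.33) with value 30.33; rounding to a feasible lattice point costs some objective.
(x_1,x_2)=(1,3): 4·1+3·3=13≤13, 3·1+3·3=12≤19, objective 29.
(x_1,x_2)=(0,4): 4·0+3·4=12≤13, 3·0+3·4=12≤19, objective 28.
(x_1,x_2)=(1,2): 4·1+3·2=10≤13, 3·1+3·2=9≤19, objective 22.
The best lattice point is (1,3), giving 29.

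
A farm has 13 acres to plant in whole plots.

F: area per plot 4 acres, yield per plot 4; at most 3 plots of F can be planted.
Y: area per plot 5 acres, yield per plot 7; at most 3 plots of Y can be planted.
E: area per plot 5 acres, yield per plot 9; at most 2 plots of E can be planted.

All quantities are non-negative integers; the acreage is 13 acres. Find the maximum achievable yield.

18

This is a bounded integer knapsack.
2×F and 1×E: area 13 ≤ 13, yield 2·4 + 1·9 = 17.
2×E: area 10 ≤ 13, yield 2·9 = 18.
Best is 18.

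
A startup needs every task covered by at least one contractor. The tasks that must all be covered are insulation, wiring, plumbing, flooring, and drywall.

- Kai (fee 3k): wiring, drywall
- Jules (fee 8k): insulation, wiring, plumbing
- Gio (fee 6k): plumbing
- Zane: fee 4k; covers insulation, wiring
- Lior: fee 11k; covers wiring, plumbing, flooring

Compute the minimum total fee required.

18

Choose Kai, Zane, and Lior: together they cover insulation, wiring, plumbing, flooring, drywall — every task.
Total fee: 3 + 4 + 11 = 18.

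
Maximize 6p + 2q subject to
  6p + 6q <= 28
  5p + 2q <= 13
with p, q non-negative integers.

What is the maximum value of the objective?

Relaxing integrality, the LP optimum is 15.60 at (p,q) = (2.6, 0), which is not an integer point.
(p,q)=(2,1): 6·2+6·1=18≤28, 5·2+2·1=12≤13, objective 14.
(p,q)=(2,0): 6·2+6·0=12≤28, 5·2+2·0=10≤13, objective 12.
No feasible integer point exceeds 14.

14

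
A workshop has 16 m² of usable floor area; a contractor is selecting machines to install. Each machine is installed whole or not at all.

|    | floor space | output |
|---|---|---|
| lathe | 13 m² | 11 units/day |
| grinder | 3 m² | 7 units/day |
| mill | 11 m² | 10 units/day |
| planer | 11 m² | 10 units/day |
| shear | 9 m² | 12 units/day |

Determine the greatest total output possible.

19

Allowing fractional choices, the relaxed optimum would be about 22.6, but machines are indivisible.
grinder + shear: floor space 3 + 9 = 12 ≤ 16, output 7 + 12 = 19.
grinder + mill: floor space 3 + 11 = 14 ≤ 16, output 7 + 10 = 17.
lathe + grinder: floor space 13 + 3 = 16 ≤ 16, output 11 + 7 = 18.
Best is grinder and shear with total output 19.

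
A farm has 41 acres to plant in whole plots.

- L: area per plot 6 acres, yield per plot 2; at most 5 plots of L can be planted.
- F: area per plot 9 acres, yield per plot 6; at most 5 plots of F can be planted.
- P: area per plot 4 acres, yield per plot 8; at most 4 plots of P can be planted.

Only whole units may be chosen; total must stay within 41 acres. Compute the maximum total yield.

46

P has the best ratio (8/4); taking only P gives at most 4×8 = 32 (stopped by the supply cap of 4).
Mixing does better — 1×L, 2×F, and 4×P: area 40 ≤ 41, yield 1·2 + 2·6 + 4·8 = 46.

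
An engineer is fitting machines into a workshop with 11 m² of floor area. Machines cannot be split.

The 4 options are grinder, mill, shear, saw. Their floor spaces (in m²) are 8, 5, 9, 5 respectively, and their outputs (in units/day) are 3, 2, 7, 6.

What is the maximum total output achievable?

8

Allowing fractional choices, the relaxed optimum would be about 10.7, but machines are indivisible.
shear: floor space 9 ≤ 11, output 7.
mill + saw: floor space 5 + 5 = 10 ≤ 11, output 2 + 6 = 8.
Best is mill and saw with total output 8.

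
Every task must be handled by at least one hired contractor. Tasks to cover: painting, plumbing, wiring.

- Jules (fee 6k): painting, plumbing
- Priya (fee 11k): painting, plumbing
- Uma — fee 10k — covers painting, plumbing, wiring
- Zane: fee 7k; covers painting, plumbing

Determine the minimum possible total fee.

10

This is a weighted set-cover instance.
The greedy cost-per-new-task heuristic would pick Jules and Uma for 16, but a cheaper cover exists.
Uma alone covers painting, plumbing, wiring — every task.
Total fee: 10.
No cover costs less than 10.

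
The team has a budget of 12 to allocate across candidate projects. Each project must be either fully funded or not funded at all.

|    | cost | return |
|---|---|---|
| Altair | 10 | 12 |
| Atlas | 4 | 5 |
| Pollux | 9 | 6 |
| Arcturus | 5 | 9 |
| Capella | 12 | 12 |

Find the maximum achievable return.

14

Capella: cost 12 ≤ 12, return 12.
Altair: cost 10 ≤ 12, return 12.
Atlas + Arcturus: cost 4 + 5 = 9 ≤ 12, return 5 + 9 = 14.
Best is Atlas and Arcturus with total return 14.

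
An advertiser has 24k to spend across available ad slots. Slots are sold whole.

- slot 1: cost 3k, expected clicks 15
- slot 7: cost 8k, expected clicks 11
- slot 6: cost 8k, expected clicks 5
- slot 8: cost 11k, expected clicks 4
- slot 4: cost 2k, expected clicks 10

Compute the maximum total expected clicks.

41

Take slot 1, slot 7, slot 6, and slot 4: cost 3 + 8 + 8 + 2 = 21 ≤ 24, expected clicks 15 + 11 + 5 + 10 = 41.
No other feasible combination does better.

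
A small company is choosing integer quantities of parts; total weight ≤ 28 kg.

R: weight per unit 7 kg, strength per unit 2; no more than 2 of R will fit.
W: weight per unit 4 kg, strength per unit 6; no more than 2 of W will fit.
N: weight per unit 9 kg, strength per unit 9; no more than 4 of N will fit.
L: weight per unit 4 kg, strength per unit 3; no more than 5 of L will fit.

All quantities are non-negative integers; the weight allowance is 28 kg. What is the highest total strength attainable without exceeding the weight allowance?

30

2×W and 2×N: weight 26 ≤ 28, strength 2·6 + 2·9 = 30.
3×N: weight 27 ≤ 28, strength 3·9 = 27.
Best is 30.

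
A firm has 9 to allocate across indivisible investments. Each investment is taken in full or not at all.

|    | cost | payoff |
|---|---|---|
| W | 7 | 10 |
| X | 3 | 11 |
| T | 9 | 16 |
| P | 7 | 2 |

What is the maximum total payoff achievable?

16

This is an integer program with binary decision variables.
Allowing fractional choices, the relaxed optimum would be about 21.7, but investments are indivisible.
X: cost 3 ≤ 9, payoff 11.
T: cost 9 ≤ 9, payoff 16.
Best is T with total payoff 16.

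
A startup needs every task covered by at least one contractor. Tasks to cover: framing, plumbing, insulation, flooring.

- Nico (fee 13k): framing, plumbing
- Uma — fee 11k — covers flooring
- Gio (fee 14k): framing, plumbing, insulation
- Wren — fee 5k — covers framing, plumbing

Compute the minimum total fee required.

The greedy cost-per-new-task heuristic would pick Wren, Uma, and Gio for 30, but a cheaper cover exists.
Choose Uma and Gio: together they cover framing, plumbing, insulation, flooring — every task.
Total fee: 11 + 14 = 25.
No cover costs less than 25.

25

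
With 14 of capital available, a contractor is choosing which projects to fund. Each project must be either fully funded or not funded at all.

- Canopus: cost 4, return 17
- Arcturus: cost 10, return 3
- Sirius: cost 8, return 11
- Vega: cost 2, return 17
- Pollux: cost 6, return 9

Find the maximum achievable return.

Allowing fractional choices, the relaxed optimum would be about 45.8, but projects are indivisible.
Canopus + Sirius + Vega: cost 4 + 8 + 2 = 14 ≤ 14, return 17 + 11 + 17 = 45.
Canopus + Vega: cost 4 + 2 = 6 ≤ 14, return 17 + 17 = 34.
Canopus + Vega + Pollux: cost 4 + 2 + 6 = 12 ≤ 14, return 17 + 17 + 9 = 43.
Best is Canopus, Sirius, and Vega with total return 45.

45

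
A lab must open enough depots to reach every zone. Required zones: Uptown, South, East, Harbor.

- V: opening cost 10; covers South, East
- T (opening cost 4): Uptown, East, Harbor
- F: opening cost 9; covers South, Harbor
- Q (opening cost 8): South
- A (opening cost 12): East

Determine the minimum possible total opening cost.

12

Choose T and Q: together they cover Uptown, South, East, Harbor — every zone.
Total opening cost: 4 + 8 = 12.
No cover costs less than 12.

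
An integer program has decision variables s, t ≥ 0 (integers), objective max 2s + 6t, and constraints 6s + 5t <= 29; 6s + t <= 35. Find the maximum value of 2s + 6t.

30

(s,t)=(0,5): 6·0+5·5=25≤29, 6·0+1·5=5≤35, objective 30.
(s,t)=(1,4): 6·1+5·4=26≤29, 6·1+1·4=10≤35, objective 26.
(s,t)=(0,4): 6·0+5·4=20≤29, 6·0+1·4=4≤35, objective 24.
The best lattice point is (0,5), giving 30.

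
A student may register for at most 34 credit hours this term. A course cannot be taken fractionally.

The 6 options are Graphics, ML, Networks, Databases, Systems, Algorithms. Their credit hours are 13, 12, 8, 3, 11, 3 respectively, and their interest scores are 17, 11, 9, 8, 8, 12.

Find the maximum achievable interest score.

Allowing fractional choices, the relaxed optimum would be about 52.4, but courses are indivisible.
Graphics + Databases + Systems + Algorithms: credit hours 13 + 3 + 11 + 3 = 30 ≤ 34, interest score 17 + 8 + 8 + 12 = 45.
Graphics + ML + Databases + Algorithms: credit hours 13 + 12 + 3 + 3 = 31 ≤ 34, interest score 17 + 11 + 8 + 12 = 48.
Graphics + Networks + Databases + Algorithms: credit hours 13 + 8 + 3 + 3 = 27 ≤ 34, interest score 17 + 9 + 8 + 12 = 46.
Best is Graphics, ML, Databases, and Algorithms with total interest score 48.

48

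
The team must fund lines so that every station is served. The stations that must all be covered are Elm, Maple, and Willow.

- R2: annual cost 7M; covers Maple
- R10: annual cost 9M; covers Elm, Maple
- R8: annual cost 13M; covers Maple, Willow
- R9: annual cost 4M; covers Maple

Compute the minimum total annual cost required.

This is an integer covering problem.
The greedy cost-per-new-station heuristic would pick R9, R10, and R8 for 26, but a cheaper cover exists.
Choose R10 and R8: together they cover Elm, Maple, Willow — every station.
Total annual cost: 9 + 13 = 22.
No cover costs less than 22.

22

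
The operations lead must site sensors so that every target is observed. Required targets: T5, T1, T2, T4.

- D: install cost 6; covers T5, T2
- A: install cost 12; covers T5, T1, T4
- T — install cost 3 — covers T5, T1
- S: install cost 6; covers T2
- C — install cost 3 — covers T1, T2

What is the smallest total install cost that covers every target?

15

The greedy cost-per-new-target heuristic would pick T, C, and A for 18, but a cheaper cover exists.
Choose A and C: together they cover T5, T1, T2, T4 — every target.
Total install cost: 12 + 3 = 15.
No cover costs less than 15.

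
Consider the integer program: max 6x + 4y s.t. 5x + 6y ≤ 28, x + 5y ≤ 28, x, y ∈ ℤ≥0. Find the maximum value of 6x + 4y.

30

(x,y)=(5,0) is feasible, giving 30.
(x,y)=(4,1) is feasible, giving 28.
No feasible integer point exceeds 30.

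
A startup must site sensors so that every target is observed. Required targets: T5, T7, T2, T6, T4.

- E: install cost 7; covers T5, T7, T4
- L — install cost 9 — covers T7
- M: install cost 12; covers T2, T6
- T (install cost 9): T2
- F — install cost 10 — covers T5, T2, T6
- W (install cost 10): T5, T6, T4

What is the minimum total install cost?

17

This is a weighted set-cover instance.
Choose E and F: together they cover T5, T7, T2, T6, T4 — every target.
Total install cost: 7 + 10 = 17.
No cover costs less than 17.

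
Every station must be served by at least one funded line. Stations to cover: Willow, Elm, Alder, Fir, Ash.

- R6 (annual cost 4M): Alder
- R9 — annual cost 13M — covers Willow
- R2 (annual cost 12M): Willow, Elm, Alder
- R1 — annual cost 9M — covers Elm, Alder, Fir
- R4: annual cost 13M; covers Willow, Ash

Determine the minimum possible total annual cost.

Choose R1 and R4: together they cover Willow, Elm, Alder, Fir, Ash — every station.
Total annual cost: 9 + 13 = 22.
No cover costs less than 22.

22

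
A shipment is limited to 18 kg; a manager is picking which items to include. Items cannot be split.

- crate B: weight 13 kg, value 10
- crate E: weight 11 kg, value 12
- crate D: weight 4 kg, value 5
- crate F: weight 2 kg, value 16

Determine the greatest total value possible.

crate E + crate F: weight 11 + 2 = 13 ≤ 18, value 12 + 16 = 28.
crate E + crate D + crate F: weight 11 + 4 + 2 = 17 ≤ 18, value 12 + 5 + 16 = 33.
Best is crate E, crate D, and crate F with total value 33.

33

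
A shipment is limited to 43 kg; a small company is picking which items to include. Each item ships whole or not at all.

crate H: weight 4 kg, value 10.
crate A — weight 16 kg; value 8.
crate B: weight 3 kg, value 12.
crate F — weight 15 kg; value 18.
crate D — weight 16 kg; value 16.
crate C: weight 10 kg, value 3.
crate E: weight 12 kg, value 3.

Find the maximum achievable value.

56

This is a 0-1 knapsack instance.
Allowing fractional choices, the relaxed optimum would be about 58.5, but items are indivisible.
crate H + crate A + crate B + crate F: weight 4 + 16 + 3 + 15 = 38 ≤ 43, value 10 + 8 + 12 + 18 = 48.
crate H + crate B + crate F + crate D: weight 4 + 3 + 15 + 16 = 38 ≤ 43, value 10 + 12 + 18 + 16 = 56.
Best is crate H, crate B, crate F, and crate D with total value 56.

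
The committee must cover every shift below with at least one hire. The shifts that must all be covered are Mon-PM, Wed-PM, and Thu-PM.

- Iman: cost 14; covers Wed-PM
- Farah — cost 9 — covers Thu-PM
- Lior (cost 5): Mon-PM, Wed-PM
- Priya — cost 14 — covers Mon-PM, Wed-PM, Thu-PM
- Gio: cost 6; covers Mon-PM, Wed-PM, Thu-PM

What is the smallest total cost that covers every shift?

Gio alone covers Mon-PM, Wed-PM, Thu-PM — every shift.
Total cost: 6.

6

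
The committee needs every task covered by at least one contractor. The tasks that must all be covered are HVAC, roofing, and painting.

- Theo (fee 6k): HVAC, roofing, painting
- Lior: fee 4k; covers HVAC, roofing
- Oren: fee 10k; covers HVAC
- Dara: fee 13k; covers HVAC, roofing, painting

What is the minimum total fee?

6

Theo alone covers HVAC, roofing, painting — every task.
Total fee: 6.
No cover costs less than 6.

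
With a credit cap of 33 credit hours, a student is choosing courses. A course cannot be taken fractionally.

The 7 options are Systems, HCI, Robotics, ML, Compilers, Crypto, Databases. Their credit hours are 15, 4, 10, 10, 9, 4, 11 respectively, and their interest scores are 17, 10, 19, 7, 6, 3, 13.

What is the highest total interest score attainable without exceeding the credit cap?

This is a 0-1 knapsack instance.
Allowing fractional choices, the relaxed optimum would be about 51.1, but courses are indivisible.
HCI + Robotics + Crypto + Databases: credit hours 4 + 10 + 4 + 11 = 29 ≤ 33, interest score 10 + 19 + 3 + 13 = 45.
Systems + HCI + Robotics: credit hours 15 + 4 + 10 = 29 ≤ 33, interest score 17 + 10 + 19 = 46.
Systems + HCI + Robotics + Crypto: credit hours 15 + 4 + 10 + 4 = 33 ≤ 33, interest score 17 + 10 + 19 + 3 = 49.
Best is Systems, HCI, Robotics, and Crypto with total interest score 49.

49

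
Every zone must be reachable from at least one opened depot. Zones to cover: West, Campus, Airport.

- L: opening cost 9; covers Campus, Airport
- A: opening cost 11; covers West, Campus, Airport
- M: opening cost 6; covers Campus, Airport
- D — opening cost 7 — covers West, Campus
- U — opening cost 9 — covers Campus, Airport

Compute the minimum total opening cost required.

11

The greedy cost-per-new-zone heuristic would pick M and D for 13, but a cheaper cover exists.
A alone covers West, Campus, Airport — every zone.
Total opening cost: 11.
No cover costs less than 11.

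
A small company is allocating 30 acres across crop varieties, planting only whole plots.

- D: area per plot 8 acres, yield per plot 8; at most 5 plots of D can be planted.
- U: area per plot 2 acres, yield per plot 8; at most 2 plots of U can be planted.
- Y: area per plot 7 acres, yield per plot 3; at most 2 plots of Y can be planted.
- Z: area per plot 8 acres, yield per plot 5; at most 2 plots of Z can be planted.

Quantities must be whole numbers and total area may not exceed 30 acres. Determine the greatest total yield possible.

Take 3×D and 2×U: area 28 ≤ 30, yield 3·8 + 2·8 = 40.
U has the best ratio (8/2) and is taken to its limit of 2; remaining capacity is filled optimally with the others.

40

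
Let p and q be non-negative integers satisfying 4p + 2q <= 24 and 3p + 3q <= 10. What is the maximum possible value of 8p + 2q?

The continuous relaxation peaks at (3.33, 0) with value 26.67; rounding to a feasible lattice point costs some objective.
(p,q)=(3,0): 4·3+2·0=12≤24, 3·3+3·0=9≤10, objective 24.
(p,q)=(2,1): 4·2+2·1=10≤24, 3·2+3·1=9≤10, objective 18.
(p,q)=(2,0): 4·2+2·0=8≤24, 3·2+3·0=6≤10, objective 16.
No feasible integer point exceeds 24.

24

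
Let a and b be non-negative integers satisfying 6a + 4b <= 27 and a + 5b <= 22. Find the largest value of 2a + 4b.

18

Relaxing integrality, the LP optimum is 19.77 at (a,b) = (1.81, 4.04), which is not an integer point.
(a,b)=(1,4): 6·1+4·4=22≤27, 1·1+5·4=21≤22, objective 18.
(a,b)=(0,4): 6·0+4·4=16≤27, 1·0+5·4=20≤22, objective 16.
Maximum is 18 at (a,b)=(1,4).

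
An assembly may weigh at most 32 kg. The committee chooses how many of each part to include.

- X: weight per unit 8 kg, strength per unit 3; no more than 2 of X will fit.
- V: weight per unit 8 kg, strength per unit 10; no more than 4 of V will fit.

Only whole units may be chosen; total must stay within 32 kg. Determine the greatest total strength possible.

This is a bounded integer knapsack.
V has the best ratio (10/8); taking only V gives at most 4×10 = 40 (stopped by the weight limit).
Optimal: 4×V: weight 32 ≤ 32, strength 4·10 = 40.

40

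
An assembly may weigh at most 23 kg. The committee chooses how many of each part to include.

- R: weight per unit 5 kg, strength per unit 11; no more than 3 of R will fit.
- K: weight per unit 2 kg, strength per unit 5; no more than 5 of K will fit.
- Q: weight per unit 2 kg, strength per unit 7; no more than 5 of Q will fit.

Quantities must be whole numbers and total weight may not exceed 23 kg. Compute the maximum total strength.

66

This is a bounded integer knapsack.
Q has the best ratio (7/2); taking only Q gives at most 5×7 = 35 (stopped by the supply cap of 5).
Mixing does better — 1×R, 4×K, and 5×Q: weight 23 ≤ 23, strength 1·11 + 4·5 + 5·7 = 66.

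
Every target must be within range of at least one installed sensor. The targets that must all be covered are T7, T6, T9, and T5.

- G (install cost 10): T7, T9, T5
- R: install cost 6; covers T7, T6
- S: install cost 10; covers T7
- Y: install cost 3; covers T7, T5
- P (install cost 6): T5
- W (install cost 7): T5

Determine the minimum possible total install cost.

This is an integer covering problem.
The greedy cost-per-new-target heuristic would pick Y, R, and G for 19, but a cheaper cover exists.
Choose G and R: together they cover T7, T6, T9, T5 — every target.
Total install cost: 10 + 6 = 16.
No cover costs less than 16.

16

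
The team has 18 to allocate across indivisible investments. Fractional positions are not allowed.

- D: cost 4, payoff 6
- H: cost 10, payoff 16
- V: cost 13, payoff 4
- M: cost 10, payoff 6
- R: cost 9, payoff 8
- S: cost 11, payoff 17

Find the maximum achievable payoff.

Allowing fractional choices, the relaxed optimum would be about 28.4, but investments are indivisible.
D + S: cost 4 + 11 = 15 ≤ 18, payoff 6 + 17 = 23.
D + H: cost 4 + 10 = 14 ≤ 18, payoff 6 + 16 = 22.
Best is D and S with total payoff 23.

23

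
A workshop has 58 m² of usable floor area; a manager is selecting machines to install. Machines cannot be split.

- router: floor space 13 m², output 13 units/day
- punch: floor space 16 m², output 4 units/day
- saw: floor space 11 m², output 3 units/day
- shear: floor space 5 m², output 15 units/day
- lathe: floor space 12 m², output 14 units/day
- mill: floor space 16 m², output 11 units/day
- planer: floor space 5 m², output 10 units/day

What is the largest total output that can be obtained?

63

Allowing fractional choices, the relaxed optimum would be about 64.9, but machines are indivisible.
router + shear + lathe + mill + planer: floor space 13 + 5 + 12 + 16 + 5 = 51 ≤ 58, output 13 + 15 + 14 + 11 + 10 = 63.
router + saw + shear + lathe + mill: floor space 13 + 11 + 5 + 12 + 16 = 57 ≤ 58, output 13 + 3 + 15 + 14 + 11 = 56.
router + punch + shear + lathe + planer: floor space 13 + 16 + 5 + 12 + 5 = 51 ≤ 58, output 13 + 4 + 15 + 14 + 10 = 56.
Best is router, shear, lathe, mill, and planer with total output 63.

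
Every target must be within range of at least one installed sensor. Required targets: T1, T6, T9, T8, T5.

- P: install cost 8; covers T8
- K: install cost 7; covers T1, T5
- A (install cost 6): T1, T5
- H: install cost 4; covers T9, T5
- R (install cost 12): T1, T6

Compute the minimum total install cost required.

Choose P, H, and R: together they cover T1, T6, T9, T8, T5 — every target.
Total install cost: 8 + 4 + 12 = 24.

24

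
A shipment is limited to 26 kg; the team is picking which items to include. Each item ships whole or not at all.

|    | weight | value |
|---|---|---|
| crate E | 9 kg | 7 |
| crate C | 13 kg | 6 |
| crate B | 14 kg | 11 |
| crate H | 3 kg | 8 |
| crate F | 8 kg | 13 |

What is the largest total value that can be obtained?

32

Allowing fractional choices, the relaxed optimum would be about 32.8, but items are indivisible.
crate C + crate H + crate F: weight 13 + 3 + 8 = 24 ≤ 26, value 6 + 8 + 13 = 27.
crate E + crate H + crate F: weight 9 + 3 + 8 = 20 ≤ 26, value 7 + 8 + 13 = 28.
crate B + crate H + crate F: weight 14 + 3 + 8 = 25 ≤ 26, value 11 + 8 + 13 = 32.
Best is crate B, crate H, and crate F with total value 32.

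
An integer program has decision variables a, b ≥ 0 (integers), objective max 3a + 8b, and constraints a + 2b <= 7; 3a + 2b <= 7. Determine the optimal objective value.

24

Relaxing integrality, the LP optimum is 28.00 at (a,b) = (0, 3.5), which is not an integer point.
(a,b)=(0,3): 1·0+2·3=6≤7, 3·0+2·3=6≤7, objective 24.
(a,b)=(1,2): 1·1+2·2=5≤7, 3·1+2·2=7≤7, objective 19.
(a,b)=(0,2): 1·0+2·2=4≤7, 3·0+2·2=4≤7, objective 16.
Maximum is 24 at (a,b)=(0,3).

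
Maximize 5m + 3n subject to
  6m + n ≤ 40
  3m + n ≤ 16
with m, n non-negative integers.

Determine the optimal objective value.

48

(m,n)=(0,16) is feasible, giving 48.
(m,n)=(0,15) is feasible, giving 45.
Maximum is 48 at (m,n)=(0,16).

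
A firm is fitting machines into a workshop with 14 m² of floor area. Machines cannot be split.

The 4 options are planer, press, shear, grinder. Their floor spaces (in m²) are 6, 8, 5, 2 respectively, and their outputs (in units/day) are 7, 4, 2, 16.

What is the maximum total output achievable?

Take planer, shear, and grinder: floor space 6 + 5 + 2 = 13 ≤ 14, output 7 + 2 + 16 = 25.
No other feasible combination does better.

25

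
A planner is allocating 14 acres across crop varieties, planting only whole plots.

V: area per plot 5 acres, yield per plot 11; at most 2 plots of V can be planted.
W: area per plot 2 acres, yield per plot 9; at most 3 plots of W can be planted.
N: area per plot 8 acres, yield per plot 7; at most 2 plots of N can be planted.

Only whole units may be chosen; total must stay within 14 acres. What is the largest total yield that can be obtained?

40

This is a bounded integer knapsack.
2×V and 2×W: area 14 ≤ 14, yield 2·11 + 2·9 = 40.
1×V and 3×W: area 11 ≤ 14, yield 1·11 + 3·9 = 38.
Best is 40.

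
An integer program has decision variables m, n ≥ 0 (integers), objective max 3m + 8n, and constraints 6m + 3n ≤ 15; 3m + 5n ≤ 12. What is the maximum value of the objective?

Relaxing integrality, the LP optimum is 19.20 at (m,n) = (0, 2.4), which is not an integer point.
(m,n)=(0,2): 6·0+3·2=6≤15, 3·0+5·2=10≤12, objective 16.
(m,n)=(1,1): 6·1+3·1=9≤15, 3·1+5·1=8≤12, objective 11.
(m,n)=(0,1): 6·0+3·1=3≤15, 3·0+5·1=5≤12, objective 8.
Maximum is 16 at (m,n)=(0,2).

16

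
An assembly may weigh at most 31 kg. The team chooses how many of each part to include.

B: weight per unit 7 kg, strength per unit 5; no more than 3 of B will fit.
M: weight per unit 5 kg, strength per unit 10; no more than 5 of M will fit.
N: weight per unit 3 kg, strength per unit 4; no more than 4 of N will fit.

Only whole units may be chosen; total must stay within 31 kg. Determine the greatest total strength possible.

Take 5×M and 2×N: weight 31 ≤ 31, strength 5·10 + 2·4 = 58.
M has the best ratio (10/5) and is taken to its limit of 5; remaining capacity is filled optimally with the others.

58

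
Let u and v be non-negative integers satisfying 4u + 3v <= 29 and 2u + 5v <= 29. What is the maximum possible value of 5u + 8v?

52

(u,v)=(4,4) is feasible, giving 52.
(u,v)=(5,3) is feasible, giving 49.
(u,v)=(3,4) is feasible, giving 47.
(u,v)=(4,3) is feasible, giving 44.
Maximum is 52 at (u,v)=(4,4).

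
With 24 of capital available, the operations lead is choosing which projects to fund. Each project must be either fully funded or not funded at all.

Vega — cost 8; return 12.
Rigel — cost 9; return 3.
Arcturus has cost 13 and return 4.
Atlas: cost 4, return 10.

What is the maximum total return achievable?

25

Take Vega, Rigel, and Atlas: cost 8 + 9 + 4 = 21 ≤ 24, return 12 + 3 + 10 = 25.
No other feasible combination does better.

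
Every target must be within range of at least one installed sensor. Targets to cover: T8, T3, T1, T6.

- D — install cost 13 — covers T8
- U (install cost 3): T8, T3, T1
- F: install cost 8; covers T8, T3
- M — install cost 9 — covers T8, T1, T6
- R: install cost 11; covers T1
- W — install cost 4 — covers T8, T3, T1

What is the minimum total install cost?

12

Choose U and M: together they cover T8, T3, T1, T6 — every target.
Total install cost: 3 + 9 = 12.
No cover costs less than 12.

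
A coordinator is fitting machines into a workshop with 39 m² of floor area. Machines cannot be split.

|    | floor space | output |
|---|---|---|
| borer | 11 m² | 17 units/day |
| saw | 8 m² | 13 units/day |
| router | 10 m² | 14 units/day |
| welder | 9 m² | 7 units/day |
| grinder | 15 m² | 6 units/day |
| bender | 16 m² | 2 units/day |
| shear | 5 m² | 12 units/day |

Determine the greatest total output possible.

56

borer + saw + router + shear: floor space 11 + 8 + 10 + 5 = 34 ≤ 39, output 17 + 13 + 14 + 12 = 56.
borer + saw + router + welder: floor space 11 + 8 + 10 + 9 = 38 ≤ 39, output 17 + 13 + 14 + 7 = 51.
Best is borer, saw, router, and shear with total output 56.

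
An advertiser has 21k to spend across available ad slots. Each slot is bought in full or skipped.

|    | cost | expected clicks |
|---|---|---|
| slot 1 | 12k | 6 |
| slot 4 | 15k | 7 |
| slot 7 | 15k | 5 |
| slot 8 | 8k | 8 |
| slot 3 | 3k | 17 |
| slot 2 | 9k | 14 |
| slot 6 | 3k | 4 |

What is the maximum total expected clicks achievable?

This is an integer program with binary decision variables.
Allowing fractional choices, the relaxed optimum would be about 41.0, but ad slots are indivisible.
slot 8 + slot 3 + slot 2: cost 8 + 3 + 9 = 20 ≤ 21, expected clicks 8 + 17 + 14 = 39.
slot 3 + slot 2: cost 3 + 9 = 12 ≤ 21, expected clicks 17 + 14 = 31.
slot 3 + slot 2 + slot 6: cost 3 + 9 + 3 = 15 ≤ 21, expected clicks 17 + 14 + 4 = 35.
Best is slot 8, slot 3, and slot 2 with total expected clicks 39.

39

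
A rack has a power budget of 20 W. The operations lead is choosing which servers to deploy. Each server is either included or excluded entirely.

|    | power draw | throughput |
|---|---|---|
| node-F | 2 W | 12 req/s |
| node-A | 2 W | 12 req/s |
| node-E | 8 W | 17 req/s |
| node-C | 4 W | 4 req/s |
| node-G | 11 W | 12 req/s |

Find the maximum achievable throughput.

45

node-F + node-A + node-E + node-C: power draw 2 + 2 + 8 + 4 = 16 ≤ 20, throughput 12 + 12 + 17 + 4 = 45.
node-F + node-A + node-E: power draw 2 + 2 + 8 = 12 ≤ 20, throughput 12 + 12 + 17 = 41.
Best is node-F, node-A, node-E, and node-C with total throughput 45.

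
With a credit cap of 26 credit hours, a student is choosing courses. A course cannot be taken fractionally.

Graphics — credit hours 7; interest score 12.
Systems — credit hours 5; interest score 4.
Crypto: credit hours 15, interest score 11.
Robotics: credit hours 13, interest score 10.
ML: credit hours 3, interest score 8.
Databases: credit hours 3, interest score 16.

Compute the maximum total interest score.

46

Allowing fractional choices, the relaxed optimum would be about 46.2, but courses are indivisible.
Graphics + Systems + ML + Databases: credit hours 7 + 5 + 3 + 3 = 18 ≤ 26, interest score 12 + 4 + 8 + 16 = 40.
Graphics + Crypto + Databases: credit hours 7 + 15 + 3 = 25 ≤ 26, interest score 12 + 11 + 16 = 39.
Graphics + Robotics + ML + Databases: credit hours 7 + 13 + 3 + 3 = 26 ≤ 26, interest score 12 + 10 + 8 + 16 = 46.
Best is Graphics, Robotics, ML, and Databases with total interest score 46.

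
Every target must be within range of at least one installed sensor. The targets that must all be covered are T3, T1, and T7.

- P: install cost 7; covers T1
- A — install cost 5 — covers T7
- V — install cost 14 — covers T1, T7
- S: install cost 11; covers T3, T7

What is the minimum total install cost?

18

The greedy cost-per-new-target heuristic would pick A, P, and S for 23, but a cheaper cover exists.
Choose P and S: together they cover T3, T1, T7 — every target.
Total install cost: 7 + 11 = 18.
No cover costs less than 18.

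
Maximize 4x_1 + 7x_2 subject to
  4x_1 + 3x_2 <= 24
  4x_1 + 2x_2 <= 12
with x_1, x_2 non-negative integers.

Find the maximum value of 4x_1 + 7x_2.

(x_1,x_2)=(0,6): 4·0+3·6=18≤24, 4·0+2·6=12≤12, objective 42.
(x_1,x_2)=(0,5): 4·0+3·5=15≤24, 4·0+2·5=10≤12, objective 35.
The best lattice point is (0,6), giving 42.

42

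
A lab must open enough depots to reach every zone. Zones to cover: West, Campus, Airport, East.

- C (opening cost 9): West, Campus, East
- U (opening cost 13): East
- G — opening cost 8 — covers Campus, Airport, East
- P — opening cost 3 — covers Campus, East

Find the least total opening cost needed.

The greedy cost-per-new-zone heuristic would pick P, G, and C for 20, but a cheaper cover exists.
Choose C and G: together they cover West, Campus, Airport, East — every zone.
Total opening cost: 9 + 8 = 17.
No cover costs less than 17.

17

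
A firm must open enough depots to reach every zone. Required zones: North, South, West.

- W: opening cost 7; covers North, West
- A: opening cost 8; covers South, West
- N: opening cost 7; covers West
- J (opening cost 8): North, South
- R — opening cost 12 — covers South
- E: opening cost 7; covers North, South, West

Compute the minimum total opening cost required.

7

This is a weighted set-cover instance.
E alone covers North, South, West — every zone.
Total opening cost: 7.
No cover costs less than 7.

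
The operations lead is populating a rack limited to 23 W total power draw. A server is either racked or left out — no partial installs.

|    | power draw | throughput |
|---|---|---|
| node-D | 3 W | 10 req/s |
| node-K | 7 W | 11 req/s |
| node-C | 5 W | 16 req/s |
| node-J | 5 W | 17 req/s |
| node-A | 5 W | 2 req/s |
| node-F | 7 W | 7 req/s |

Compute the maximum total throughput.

Treat it as a binary knapsack problem.
Take node-D, node-K, node-C, and node-J: power draw 3 + 7 + 5 + 5 = 20 ≤ 23, throughput 10 + 11 + 16 + 17 = 54.
No other feasible combination does better.

54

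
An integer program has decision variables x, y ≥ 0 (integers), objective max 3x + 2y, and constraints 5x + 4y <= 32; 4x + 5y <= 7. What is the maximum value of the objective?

3

(x,y)=(1,0) is feasible, giving 3.
(x,y)=(0,1) is feasible, giving 2.
(x,y)=(0,0) is feasible, giving 0.
No feasible integer point exceeds 3.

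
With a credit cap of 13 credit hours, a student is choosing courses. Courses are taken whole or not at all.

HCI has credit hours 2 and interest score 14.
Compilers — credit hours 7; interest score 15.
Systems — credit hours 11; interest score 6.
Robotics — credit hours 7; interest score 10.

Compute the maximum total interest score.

Take HCI and Compilers: credit hours 2 + 7 = 9 ≤ 13, interest score 14 + 15 = 29.
No other feasible combination does better.

29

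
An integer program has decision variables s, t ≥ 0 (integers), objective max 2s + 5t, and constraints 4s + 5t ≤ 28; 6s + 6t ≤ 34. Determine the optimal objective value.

(s,t)=(0,5): 4·0+5·5=25≤28, 6·0+6·5=30≤34, objective 25.
(s,t)=(1,4): 4·1+5·4=24≤28, 6·1+6·4=30≤34, objective 22.
Maximum is 25 at (s,t)=(0,5).

25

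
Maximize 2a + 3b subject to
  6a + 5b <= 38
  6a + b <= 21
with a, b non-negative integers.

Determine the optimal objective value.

The continuous relaxation peaks at (0, 7.6) with value 22.80; rounding to a feasible lattice point costs some objective.
(a,b)=(0,7): 6·0+5·7=35≤38, 6·0+1·7=7≤21, objective 21.
(a,b)=(1,6): 6·1+5·6=36≤38, 6·1+1·6=12≤21, objective 20.
(a,b)=(0,6): 6·0+5·6=30≤38, 6·0+1·6=6≤21, objective 18.
The best lattice point is (0,7), giving 21.

21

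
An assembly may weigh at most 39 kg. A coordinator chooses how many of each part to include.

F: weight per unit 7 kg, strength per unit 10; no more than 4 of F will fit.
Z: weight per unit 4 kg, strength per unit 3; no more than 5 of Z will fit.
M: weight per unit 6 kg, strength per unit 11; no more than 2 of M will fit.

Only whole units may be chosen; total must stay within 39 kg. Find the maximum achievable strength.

Take 3×F, 1×Z, and 2×M: weight 37 ≤ 39, strength 3·10 + 1·3 + 2·11 = 55.
M has the best ratio (11/6) and is taken to its limit of 2; remaining capacity is filled optimally with the others.

55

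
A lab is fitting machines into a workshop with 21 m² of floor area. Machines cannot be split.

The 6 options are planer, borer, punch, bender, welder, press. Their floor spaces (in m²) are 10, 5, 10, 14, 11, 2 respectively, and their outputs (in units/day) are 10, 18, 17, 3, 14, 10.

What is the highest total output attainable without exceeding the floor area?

This is a 0-1 knapsack instance.
borer + punch + press: floor space 5 + 10 + 2 = 17 ≤ 21, output 18 + 17 + 10 = 45.
borer + welder + press: floor space 5 + 11 + 2 = 18 ≤ 21, output 18 + 14 + 10 = 42.
Best is borer, punch, and press with total output 45.

45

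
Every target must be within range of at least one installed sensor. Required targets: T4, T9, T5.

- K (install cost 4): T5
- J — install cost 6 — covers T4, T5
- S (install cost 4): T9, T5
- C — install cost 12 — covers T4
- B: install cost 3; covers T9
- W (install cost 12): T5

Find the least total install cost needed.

9

The greedy cost-per-new-target heuristic would pick S and J for 10, but a cheaper cover exists.
Choose J and B: together they cover T4, T9, T5 — every target.
Total install cost: 6 + 3 = 9.
No cover costs less than 9.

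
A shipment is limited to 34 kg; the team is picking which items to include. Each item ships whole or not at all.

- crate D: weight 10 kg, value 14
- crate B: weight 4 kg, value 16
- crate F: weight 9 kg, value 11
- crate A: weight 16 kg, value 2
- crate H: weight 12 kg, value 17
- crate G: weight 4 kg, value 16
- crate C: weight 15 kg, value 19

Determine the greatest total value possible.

Allowing fractional choices, the relaxed optimum would be about 68.1, but items are indivisible.
crate B + crate F + crate G + crate C: weight 4 + 9 + 4 + 15 = 32 ≤ 34, value 16 + 11 + 16 + 19 = 62.
crate D + crate B + crate H + crate G: weight 10 + 4 + 12 + 4 = 30 ≤ 34, value 14 + 16 + 17 + 16 = 63.
crate D + crate B + crate G + crate C: weight 10 + 4 + 4 + 15 = 33 ≤ 34, value 14 + 16 + 16 + 19 = 65.
Best is crate D, crate B, crate G, and crate C with total value 65.

65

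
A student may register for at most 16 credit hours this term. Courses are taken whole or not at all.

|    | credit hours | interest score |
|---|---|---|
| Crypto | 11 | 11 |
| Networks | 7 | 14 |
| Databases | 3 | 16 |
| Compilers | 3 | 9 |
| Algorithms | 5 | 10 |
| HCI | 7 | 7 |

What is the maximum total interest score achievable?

Networks + Databases + Algorithms: credit hours 7 + 3 + 5 = 15 ≤ 16, interest score 14 + 16 + 10 = 40.
Databases + Compilers + Algorithms: credit hours 3 + 3 + 5 = 11 ≤ 16, interest score 16 + 9 + 10 = 35.
Networks + Databases + Compilers: credit hours 7 + 3 + 3 = 13 ≤ 16, interest score 14 + 16 + 9 = 39.
Best is Networks, Databases, and Algorithms with total interest score 40.

40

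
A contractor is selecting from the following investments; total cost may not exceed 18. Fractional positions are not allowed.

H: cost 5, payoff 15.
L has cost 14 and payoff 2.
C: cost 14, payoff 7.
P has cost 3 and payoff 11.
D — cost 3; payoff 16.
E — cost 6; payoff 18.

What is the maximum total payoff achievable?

This is a 0-1 knapsack instance.
Allowing fractional choices, the relaxed optimum would be about 60.5, but investments are indivisible.
H + P + D + E: cost 5 + 3 + 3 + 6 = 17 ≤ 18, payoff 15 + 11 + 16 + 18 = 60.
P + D + E: cost 3 + 3 + 6 = 12 ≤ 18, payoff 11 + 16 + 18 = 45.
H + D + E: cost 5 + 3 + 6 = 14 ≤ 18, payoff 15 + 16 + 18 = 49.
Best is H, P, D, and E with total payoff 60.

60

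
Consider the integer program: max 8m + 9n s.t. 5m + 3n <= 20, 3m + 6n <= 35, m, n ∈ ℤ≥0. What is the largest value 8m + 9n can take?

Relaxing integrality, the LP optimum is 55.00 at (m,n) = (0.714, 5.48), which is not an integer point.
(m,n)=(1,5): 5·1+3·5=20≤20, 3·1+6·5=33≤35, objective 53.
(m,n)=(0,5): 5·0+3·5=15≤20, 3·0+6·5=30≤35, objective 45.
(m,n)=(1,4): 5·1+3·4=17≤20, 3·1+6·4=27≤35, objective 44.
(m,n)=(0,4): 5·0+3·4=12≤20, 3·0+6·4=24≤35, objective 36.
No feasible integer point exceeds 53.

53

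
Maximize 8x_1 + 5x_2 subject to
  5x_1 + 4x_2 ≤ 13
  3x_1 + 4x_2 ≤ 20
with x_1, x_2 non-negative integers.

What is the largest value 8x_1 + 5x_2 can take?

18

Relaxing integrality, the LP optimum is 20.80 at (x_1,x_2) = (2.6, 0), which is not an integer point.
(x_1,x_2)=(1,2): 5·1+4·2=13≤13, 3·1+4·2=11≤20, objective 18.
(x_1,x_2)=(2,0): 5·2+4·0=10≤13, 3·2+4·0=6≤20, objective 16.
(x_1,x_2)=(0,3): 5·0+4·3=12≤13, 3·0+4·3=12≤20, objective 15.
No feasible integer point exceeds 18.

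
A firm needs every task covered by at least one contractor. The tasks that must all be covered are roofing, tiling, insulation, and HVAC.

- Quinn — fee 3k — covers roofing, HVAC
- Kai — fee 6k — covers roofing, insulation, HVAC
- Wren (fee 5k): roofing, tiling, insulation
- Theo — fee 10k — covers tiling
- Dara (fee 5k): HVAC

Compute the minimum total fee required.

Choose Quinn and Wren: together they cover roofing, tiling, insulation, HVAC — every task.
Total fee: 3 + 5 = 8.

8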